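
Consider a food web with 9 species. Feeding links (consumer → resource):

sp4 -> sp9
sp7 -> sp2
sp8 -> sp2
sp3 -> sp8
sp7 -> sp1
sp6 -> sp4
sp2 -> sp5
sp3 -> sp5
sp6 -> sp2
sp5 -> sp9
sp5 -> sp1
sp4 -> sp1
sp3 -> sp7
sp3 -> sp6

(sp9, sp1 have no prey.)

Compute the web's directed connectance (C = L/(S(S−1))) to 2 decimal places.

The web has S = 9 species and L = 14 feeding links.
C = L / (S(S−1)) = 14 / 72 = 0.1944 ≈ 0.19.

C = 0.19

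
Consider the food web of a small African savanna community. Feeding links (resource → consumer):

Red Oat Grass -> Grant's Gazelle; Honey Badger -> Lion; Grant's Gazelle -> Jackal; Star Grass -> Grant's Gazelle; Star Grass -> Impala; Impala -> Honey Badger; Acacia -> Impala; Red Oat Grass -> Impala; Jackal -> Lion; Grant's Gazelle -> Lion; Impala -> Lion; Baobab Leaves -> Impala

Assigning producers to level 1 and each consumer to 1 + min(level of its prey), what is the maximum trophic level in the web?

3

Producers (level 1): Red Oat Grass, Baobab Leaves, Acacia, Star Grass.
Following each consumer down to its lowest-level prey: Red Oat Grass → Grant's Gazelle → Jackal (levels 1 through 3).
All prey of Jackal (Grant's Gazelle 2) are at level 2 or above, so Jackal is at level 1 + 2 = 3.
Every consumer has at least one prey at level 2 or below, so none exceeds level 3.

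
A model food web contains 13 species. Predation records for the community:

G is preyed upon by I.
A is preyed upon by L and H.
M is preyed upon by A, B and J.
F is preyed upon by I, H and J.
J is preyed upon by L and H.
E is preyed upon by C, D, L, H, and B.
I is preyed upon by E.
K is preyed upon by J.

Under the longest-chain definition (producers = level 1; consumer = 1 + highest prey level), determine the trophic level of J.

M is a producer → level 1.
J eats M (level 1); other prey at levels: F 1, K 1 → level 2.

Trophic level 2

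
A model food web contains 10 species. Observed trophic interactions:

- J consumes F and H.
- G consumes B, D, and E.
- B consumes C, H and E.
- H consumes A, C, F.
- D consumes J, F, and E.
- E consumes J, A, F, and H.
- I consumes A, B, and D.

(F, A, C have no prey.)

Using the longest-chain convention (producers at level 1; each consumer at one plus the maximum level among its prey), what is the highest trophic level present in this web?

6

Producers (level 1): F, A, C.
F → H → J → E → D → I gives I level 6.
No species has a prey at level 6, so no species reaches level 7.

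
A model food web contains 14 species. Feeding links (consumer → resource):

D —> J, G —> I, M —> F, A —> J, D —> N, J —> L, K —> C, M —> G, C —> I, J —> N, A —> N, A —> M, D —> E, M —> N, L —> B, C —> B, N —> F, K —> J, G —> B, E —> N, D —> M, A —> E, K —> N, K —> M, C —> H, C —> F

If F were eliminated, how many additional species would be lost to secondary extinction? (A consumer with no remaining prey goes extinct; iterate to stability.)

Remove F.
Round 1: N (all prey gone) → extinct.
Round 2: E (all prey gone) → extinct.
No further losses. Total secondary extinctions: 2.

2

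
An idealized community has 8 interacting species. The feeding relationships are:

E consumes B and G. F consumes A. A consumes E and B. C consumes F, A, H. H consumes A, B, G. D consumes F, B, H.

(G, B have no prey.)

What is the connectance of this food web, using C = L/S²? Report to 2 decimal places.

C = 0.22

The web has S = 8 species and L = 14 feeding links.
C = L / S² = 14 / 64 = 0.2188 ≈ 0.22.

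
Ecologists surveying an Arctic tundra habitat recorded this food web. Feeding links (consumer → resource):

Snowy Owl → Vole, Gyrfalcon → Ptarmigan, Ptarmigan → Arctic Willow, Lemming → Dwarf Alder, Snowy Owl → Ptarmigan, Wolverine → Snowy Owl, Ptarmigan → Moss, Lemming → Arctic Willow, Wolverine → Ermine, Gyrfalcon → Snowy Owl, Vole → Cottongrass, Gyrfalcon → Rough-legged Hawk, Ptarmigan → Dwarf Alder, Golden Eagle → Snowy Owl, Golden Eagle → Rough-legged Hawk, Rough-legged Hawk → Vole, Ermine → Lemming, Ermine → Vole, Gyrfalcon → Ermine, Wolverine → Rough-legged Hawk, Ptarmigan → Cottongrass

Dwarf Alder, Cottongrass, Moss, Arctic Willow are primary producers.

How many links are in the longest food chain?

One longest chain: Cottongrass → Vole → Snowy Owl → Wolverine.
It has 4 species and 3 links.

3 links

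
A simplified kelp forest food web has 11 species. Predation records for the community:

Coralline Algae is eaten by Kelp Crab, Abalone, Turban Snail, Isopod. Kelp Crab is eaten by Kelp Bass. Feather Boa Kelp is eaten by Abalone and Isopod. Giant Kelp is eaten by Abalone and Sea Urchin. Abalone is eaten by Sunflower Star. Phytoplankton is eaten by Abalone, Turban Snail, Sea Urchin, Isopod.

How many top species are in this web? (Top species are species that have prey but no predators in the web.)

Top species (has prey, but nothing eats it): Isopod, Sea Urchin, Turban Snail, Sunflower Star, Kelp Bass.
Count: 5.

5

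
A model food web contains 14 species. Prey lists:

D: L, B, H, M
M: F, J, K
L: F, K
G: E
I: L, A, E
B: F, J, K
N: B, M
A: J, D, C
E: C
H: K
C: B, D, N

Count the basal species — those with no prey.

3

Basal species (no prey listed): F, J, K.
Count: 3.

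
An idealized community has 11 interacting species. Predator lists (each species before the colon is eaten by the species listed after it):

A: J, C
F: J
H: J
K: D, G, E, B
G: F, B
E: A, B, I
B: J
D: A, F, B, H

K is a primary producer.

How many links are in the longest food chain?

One longest chain: K → D → H → J.
It has 4 species and 3 links.

3 links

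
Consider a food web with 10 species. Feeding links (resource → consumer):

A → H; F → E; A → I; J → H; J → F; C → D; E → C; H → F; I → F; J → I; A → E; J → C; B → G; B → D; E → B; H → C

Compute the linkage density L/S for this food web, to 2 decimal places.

L/S = 1.60

There are L = 16 links among S = 10 species.
L/S = 16/10 = 1.6000 ≈ 1.60.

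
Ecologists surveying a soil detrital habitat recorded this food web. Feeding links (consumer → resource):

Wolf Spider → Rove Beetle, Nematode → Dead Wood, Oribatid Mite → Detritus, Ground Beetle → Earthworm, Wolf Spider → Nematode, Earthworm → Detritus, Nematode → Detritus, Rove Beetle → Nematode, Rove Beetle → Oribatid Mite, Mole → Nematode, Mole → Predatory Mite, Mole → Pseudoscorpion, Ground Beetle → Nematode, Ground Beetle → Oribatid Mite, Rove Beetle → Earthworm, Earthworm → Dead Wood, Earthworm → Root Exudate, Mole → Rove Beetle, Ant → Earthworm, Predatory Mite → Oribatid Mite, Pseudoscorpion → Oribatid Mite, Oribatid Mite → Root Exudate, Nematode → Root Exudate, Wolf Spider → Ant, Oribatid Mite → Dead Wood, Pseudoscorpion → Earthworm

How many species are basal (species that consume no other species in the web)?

Basal species (no prey listed): Detritus, Dead Wood, Root Exudate.
Count: 3.

3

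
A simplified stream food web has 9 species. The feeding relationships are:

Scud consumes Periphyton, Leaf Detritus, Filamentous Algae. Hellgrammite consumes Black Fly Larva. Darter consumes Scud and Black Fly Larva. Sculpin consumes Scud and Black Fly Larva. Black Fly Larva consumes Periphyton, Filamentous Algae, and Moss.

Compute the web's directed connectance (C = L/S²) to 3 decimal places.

The web has S = 9 species and L = 11 feeding links.
C = L / S² = 11 / 81 = 0.1358 ≈ 0.136.

C = 0.136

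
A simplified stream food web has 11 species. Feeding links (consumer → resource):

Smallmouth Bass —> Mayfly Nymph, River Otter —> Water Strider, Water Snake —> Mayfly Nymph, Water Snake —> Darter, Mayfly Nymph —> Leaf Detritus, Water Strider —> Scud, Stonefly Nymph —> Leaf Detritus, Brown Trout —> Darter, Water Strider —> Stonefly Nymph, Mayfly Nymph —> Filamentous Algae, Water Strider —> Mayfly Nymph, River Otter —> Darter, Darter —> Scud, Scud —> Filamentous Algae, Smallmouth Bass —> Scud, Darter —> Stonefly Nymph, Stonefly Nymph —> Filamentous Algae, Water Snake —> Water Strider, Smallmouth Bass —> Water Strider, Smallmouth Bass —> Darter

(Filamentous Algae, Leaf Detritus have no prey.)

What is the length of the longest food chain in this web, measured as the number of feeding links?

3 links

One longest chain: Filamentous Algae → Stonefly Nymph → Darter → Smallmouth Bass.
It has 4 species and 3 links.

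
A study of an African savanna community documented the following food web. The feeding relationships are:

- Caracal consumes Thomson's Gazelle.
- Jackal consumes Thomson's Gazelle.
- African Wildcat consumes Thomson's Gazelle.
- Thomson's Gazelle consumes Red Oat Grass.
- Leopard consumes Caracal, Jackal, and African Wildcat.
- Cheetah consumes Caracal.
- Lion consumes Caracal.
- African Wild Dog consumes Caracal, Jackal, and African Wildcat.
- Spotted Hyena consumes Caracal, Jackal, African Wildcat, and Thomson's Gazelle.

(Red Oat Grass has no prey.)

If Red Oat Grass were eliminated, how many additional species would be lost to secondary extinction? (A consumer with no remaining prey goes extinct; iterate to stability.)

9

Remove Red Oat Grass.
Round 1: Thomson's Gazelle (all prey gone) → extinct.
Round 2: African Wildcat (all prey gone), Jackal (all prey gone), Caracal (all prey gone) → extinct.
Round 3: Leopard (all prey gone), Spotted Hyena (all prey gone), African Wild Dog (all prey gone), Lion (all prey gone), Cheetah (all prey gone) → extinct.
No further losses. Total secondary extinctions: 9.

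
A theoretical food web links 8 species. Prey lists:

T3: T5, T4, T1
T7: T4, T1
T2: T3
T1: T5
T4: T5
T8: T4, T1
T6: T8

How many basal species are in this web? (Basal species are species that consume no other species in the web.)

1

Basal species (no prey listed): T5.
Count: 1.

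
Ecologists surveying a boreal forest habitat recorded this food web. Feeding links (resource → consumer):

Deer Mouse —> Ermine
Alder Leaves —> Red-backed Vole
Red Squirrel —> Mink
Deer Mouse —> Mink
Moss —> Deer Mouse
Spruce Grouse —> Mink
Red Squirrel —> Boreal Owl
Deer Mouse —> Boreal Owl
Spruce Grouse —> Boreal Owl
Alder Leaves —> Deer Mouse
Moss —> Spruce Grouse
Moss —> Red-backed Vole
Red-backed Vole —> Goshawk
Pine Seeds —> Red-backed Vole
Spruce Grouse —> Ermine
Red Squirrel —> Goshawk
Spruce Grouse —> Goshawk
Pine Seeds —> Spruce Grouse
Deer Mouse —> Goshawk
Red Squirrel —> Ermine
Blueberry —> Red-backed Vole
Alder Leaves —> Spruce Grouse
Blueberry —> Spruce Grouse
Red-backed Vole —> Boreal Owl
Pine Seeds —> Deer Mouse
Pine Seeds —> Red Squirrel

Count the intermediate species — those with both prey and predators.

4

Intermediate species (has both prey and predators): Red Squirrel, Spruce Grouse, Deer Mouse, Red-backed Vole.
Count: 4.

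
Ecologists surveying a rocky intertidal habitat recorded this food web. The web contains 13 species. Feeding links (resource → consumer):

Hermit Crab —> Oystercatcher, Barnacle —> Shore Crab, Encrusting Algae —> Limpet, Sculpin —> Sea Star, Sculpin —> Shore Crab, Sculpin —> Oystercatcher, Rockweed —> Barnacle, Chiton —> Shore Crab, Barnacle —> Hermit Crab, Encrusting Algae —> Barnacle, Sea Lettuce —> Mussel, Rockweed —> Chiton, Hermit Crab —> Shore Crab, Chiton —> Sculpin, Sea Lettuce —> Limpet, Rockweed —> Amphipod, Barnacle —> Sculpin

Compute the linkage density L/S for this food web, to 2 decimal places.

L/S = 1.31

There are L = 17 links among S = 13 species.
L/S = 17/13 = 1.3077 ≈ 1.31.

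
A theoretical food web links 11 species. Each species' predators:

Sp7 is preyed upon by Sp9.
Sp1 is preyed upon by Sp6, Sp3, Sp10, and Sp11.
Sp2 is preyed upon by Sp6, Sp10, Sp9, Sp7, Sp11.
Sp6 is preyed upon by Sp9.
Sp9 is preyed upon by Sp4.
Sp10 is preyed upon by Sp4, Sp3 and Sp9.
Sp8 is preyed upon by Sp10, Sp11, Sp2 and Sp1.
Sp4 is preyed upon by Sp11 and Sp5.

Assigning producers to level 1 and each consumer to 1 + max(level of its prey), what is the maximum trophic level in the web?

Producers (level 1): Sp8.
Sp8 → Sp2 → Sp7 → Sp9 → Sp4 → Sp5 gives Sp5 level 6.
No species has a prey at level 6, so no species reaches level 7.

6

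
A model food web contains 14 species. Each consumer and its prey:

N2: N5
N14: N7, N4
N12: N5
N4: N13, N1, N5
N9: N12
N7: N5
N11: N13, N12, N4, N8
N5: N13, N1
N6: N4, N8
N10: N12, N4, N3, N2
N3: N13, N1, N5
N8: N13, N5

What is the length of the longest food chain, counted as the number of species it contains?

4 species

One longest chain: N13 → N5 → N12 → N9.
It has 4 species and 3 links.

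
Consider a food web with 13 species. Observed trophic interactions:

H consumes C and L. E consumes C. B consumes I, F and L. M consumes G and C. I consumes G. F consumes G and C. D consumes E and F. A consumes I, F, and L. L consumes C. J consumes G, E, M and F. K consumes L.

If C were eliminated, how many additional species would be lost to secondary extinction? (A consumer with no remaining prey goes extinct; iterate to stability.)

4

Remove C.
Round 1: L (all prey gone), E (all prey gone) → extinct.
Round 2: K (all prey gone), H (all prey gone) → extinct.
No further losses. Total secondary extinctions: 4.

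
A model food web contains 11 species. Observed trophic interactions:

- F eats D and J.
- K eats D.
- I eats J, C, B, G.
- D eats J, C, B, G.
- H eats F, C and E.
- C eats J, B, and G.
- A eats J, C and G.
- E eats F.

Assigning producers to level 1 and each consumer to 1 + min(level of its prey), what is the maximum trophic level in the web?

3

Producers (level 1): B, G, J.
Following each consumer down to its lowest-level prey: B → C → H (levels 1 through 3).
All prey of H (C 2, F 2, E 3) are at level 2 or above, so H is at level 1 + 2 = 3.
Every consumer has at least one prey at level 2 or below, so none exceeds level 3.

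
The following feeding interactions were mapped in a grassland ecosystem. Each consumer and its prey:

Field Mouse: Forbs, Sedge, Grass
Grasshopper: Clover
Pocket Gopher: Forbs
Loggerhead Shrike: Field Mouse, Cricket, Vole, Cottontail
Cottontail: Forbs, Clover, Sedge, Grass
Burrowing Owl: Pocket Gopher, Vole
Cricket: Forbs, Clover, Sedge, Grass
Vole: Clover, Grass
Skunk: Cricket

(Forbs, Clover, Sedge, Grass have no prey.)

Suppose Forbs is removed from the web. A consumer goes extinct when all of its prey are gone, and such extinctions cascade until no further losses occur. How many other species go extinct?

Remove Forbs.
Round 1: Pocket Gopher (all prey gone) → extinct.
No further losses. Total secondary extinctions: 1.

1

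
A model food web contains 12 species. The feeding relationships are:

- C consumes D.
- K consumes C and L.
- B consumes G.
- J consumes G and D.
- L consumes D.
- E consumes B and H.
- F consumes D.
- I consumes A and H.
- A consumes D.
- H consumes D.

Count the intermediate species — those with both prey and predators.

5

Intermediate species (has both prey and predators): B, C, H, A, L.
Count: 5.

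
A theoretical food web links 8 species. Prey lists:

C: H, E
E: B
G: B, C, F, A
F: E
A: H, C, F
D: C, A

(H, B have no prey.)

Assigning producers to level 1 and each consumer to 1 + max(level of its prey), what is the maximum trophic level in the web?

Producers (level 1): H, B.
B → E → C → A → G gives G level 5.
No species has a prey at level 5, so no species reaches level 6.

5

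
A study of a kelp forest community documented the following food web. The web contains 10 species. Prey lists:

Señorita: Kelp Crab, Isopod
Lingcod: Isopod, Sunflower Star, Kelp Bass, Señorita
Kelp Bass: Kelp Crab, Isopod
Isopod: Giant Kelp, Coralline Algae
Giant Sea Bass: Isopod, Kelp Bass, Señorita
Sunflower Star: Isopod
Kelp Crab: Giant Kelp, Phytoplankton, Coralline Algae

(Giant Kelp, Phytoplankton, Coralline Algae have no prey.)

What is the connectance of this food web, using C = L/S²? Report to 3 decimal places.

C = 0.170

The web has S = 10 species and L = 17 feeding links.
C = L / S² = 17 / 100 = 0.1700 ≈ 0.170.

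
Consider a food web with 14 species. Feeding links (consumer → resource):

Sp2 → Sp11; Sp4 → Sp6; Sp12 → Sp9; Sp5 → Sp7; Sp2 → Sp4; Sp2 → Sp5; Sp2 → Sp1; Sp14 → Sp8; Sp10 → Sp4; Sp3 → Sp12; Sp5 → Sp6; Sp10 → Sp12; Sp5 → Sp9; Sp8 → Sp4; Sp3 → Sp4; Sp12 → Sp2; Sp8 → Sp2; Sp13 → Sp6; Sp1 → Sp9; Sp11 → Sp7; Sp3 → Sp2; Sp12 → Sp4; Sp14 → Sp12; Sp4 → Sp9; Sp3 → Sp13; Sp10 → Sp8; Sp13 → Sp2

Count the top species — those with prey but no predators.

Top species (has prey, but nothing eats it): Sp14, Sp10, Sp3.
Count: 3.

3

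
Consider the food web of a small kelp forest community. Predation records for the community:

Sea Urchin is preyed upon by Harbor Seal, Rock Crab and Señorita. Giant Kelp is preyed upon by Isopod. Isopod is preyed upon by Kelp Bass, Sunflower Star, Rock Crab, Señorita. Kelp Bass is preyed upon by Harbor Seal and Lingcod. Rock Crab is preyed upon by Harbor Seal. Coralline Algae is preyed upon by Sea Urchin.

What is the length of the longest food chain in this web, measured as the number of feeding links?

One longest chain: Giant Kelp → Isopod → Kelp Bass → Lingcod.
It has 4 species and 3 links.

3 links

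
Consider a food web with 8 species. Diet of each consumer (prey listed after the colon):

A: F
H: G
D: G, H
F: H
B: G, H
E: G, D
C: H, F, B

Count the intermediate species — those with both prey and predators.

4

Intermediate species (has both prey and predators): H, F, D, B.
Count: 4.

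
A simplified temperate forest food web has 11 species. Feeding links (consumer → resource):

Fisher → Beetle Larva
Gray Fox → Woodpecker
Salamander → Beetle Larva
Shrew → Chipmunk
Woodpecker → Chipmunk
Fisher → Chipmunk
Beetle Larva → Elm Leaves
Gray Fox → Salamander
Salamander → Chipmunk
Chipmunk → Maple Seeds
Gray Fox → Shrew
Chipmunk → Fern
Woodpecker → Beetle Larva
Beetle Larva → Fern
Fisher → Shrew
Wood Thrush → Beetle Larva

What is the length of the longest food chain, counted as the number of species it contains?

One longest chain: Maple Seeds → Chipmunk → Shrew → Gray Fox.
It has 4 species and 3 links.

4 species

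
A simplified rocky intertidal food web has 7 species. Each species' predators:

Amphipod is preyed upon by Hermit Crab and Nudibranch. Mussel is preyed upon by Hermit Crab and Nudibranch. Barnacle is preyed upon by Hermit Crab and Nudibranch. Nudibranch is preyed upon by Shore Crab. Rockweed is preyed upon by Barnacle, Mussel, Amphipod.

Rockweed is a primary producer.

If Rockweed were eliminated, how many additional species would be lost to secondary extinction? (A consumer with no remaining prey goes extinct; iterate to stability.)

6

Remove Rockweed.
Round 1: Barnacle (all prey gone), Mussel (all prey gone), Amphipod (all prey gone) → extinct.
Round 2: Nudibranch (all prey gone), Hermit Crab (all prey gone) → extinct.
Round 3: Shore Crab (all prey gone) → extinct.
No further losses. Total secondary extinctions: 6.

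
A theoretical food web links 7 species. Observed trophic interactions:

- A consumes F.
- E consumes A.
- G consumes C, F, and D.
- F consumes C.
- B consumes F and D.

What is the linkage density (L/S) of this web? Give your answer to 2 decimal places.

There are L = 8 links among S = 7 species.
L/S = 8/7 = 1.1429 ≈ 1.14.

L/S = 1.14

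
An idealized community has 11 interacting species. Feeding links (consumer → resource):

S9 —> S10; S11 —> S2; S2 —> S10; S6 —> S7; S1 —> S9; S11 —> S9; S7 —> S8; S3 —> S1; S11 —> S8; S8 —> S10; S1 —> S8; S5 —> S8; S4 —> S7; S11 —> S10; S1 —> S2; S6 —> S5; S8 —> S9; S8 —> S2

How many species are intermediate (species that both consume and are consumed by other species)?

6

Intermediate species (has both prey and predators): S9, S2, S8, S7, S1, S5.
Count: 6.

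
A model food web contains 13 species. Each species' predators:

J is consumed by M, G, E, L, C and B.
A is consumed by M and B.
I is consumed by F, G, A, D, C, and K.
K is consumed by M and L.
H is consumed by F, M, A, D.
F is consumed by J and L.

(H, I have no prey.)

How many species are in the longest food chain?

4 species

One longest chain: H → F → J → L.
It has 4 species and 3 links.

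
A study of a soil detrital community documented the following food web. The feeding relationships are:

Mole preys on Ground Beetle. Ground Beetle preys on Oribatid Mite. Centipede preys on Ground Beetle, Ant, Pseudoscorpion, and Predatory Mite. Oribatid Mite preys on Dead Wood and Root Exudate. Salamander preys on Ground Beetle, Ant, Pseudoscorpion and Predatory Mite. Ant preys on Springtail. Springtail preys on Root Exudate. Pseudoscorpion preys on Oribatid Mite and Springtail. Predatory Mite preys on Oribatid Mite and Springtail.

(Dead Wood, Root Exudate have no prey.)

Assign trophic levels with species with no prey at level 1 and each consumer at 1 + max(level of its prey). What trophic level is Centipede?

Trophic level 4

Dead Wood has no prey (basal) → level 1.
Oribatid Mite eats Dead Wood (level 1); other prey at levels: Root Exudate 1 → level 2.
Predatory Mite eats Oribatid Mite (level 2); other prey at levels: Springtail 2 → level 3.
Centipede eats Predatory Mite (level 3); other prey at levels: Pseudoscorpion 3, Ant 3, Ground Beetle 3 → level 4.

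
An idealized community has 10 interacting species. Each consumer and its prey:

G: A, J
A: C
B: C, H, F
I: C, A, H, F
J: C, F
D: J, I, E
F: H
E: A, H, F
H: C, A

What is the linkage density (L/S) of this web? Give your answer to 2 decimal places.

L/S = 2.10

There are L = 21 links among S = 10 species.
L/S = 21/10 = 2.1000 ≈ 2.10.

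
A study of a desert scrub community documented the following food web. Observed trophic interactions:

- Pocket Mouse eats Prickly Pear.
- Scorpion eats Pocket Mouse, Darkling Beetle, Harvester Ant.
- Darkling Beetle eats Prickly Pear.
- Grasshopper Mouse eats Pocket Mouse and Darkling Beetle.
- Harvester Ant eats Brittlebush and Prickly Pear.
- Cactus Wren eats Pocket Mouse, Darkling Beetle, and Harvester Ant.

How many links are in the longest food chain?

2 links

One longest chain: Prickly Pear → Pocket Mouse → Scorpion.
It has 3 species and 2 links.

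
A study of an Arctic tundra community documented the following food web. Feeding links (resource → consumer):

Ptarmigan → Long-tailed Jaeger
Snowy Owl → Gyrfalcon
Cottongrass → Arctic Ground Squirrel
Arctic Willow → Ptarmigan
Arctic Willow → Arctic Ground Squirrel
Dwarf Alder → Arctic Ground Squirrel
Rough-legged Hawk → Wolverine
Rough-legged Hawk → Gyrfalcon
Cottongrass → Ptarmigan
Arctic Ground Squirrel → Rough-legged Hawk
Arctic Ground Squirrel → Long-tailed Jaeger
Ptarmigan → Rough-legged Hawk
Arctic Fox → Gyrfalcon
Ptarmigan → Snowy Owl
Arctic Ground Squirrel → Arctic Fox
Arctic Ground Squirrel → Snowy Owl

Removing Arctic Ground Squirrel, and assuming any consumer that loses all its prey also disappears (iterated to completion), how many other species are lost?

Remove Arctic Ground Squirrel.
Round 1: Arctic Fox (all prey gone) → extinct.
No further losses. Total secondary extinctions: 1.

1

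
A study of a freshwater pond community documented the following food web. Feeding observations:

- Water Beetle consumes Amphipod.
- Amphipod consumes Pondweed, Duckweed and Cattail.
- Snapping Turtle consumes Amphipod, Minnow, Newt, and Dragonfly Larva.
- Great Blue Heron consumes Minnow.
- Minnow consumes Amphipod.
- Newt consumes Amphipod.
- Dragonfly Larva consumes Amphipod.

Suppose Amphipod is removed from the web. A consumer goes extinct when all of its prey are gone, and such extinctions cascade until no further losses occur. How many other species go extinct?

Remove Amphipod.
Round 1: Newt (all prey gone), Minnow (all prey gone), Water Beetle (all prey gone), Dragonfly Larva (all prey gone) → extinct.
Round 2: Great Blue Heron (all prey gone), Snapping Turtle (all prey gone) → extinct.
No further losses. Total secondary extinctions: 6.

6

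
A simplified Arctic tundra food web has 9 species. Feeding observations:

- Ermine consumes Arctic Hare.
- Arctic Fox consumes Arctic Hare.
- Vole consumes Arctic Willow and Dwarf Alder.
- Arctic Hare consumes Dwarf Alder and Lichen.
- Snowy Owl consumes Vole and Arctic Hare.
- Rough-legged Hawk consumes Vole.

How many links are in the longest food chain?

One longest chain: Dwarf Alder → Arctic Hare → Snowy Owl.
It has 3 species and 2 links.

2 links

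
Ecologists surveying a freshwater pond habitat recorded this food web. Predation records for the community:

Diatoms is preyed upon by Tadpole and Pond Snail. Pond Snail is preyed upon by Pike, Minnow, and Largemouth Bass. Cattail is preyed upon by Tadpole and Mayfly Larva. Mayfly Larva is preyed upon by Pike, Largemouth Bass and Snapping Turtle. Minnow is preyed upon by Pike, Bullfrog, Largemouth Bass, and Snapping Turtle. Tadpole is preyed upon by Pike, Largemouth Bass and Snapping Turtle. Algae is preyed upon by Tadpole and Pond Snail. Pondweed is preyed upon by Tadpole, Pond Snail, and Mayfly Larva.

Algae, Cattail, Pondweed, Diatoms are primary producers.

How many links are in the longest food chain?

3 links

One longest chain: Algae → Pond Snail → Minnow → Pike.
It has 4 species and 3 links.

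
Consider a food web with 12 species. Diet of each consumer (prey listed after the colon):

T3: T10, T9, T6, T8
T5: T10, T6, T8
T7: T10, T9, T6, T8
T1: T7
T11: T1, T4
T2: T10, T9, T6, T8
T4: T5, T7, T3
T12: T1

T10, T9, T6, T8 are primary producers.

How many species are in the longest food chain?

One longest chain: T10 → T7 → T1 → T12.
It has 4 species and 3 links.

4 species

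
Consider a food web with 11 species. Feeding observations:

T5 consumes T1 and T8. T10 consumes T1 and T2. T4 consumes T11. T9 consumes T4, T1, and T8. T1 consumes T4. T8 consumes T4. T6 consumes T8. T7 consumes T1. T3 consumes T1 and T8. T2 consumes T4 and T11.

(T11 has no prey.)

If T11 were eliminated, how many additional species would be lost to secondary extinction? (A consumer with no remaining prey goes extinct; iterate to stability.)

10

Remove T11.
Round 1: T4 (all prey gone) → extinct.
Round 2: T1 (all prey gone), T2 (all prey gone), T8 (all prey gone) → extinct.
Round 3: T10 (all prey gone), T5 (all prey gone), T7 (all prey gone), T9 (all prey gone), T6 (all prey gone), T3 (all prey gone) → extinct.
No further losses. Total secondary extinctions: 10.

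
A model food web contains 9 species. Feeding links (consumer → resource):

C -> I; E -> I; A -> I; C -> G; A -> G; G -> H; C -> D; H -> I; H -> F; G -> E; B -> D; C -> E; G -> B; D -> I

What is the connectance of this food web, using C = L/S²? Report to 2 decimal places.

C = 0.17

The web has S = 9 species and L = 14 feeding links.
C = L / S² = 14 / 81 = 0.1728 ≈ 0.17.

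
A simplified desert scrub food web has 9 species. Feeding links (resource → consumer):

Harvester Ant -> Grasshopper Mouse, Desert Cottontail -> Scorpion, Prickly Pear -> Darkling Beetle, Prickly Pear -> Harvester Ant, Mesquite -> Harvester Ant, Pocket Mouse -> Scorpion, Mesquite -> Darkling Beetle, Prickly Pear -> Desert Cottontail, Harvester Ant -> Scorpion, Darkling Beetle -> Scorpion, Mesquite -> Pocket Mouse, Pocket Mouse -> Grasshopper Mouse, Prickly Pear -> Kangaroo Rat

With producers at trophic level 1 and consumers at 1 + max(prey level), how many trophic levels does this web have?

3

Producers (level 1): Mesquite, Prickly Pear.
Mesquite → Pocket Mouse → Scorpion gives Scorpion level 3.
No species has a prey at level 3, so no species reaches level 4.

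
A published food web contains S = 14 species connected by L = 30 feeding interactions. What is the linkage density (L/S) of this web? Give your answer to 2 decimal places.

There are L = 30 links among S = 14 species.
L/S = 30/14 = 2.1429 ≈ 2.14.

L/S = 2.14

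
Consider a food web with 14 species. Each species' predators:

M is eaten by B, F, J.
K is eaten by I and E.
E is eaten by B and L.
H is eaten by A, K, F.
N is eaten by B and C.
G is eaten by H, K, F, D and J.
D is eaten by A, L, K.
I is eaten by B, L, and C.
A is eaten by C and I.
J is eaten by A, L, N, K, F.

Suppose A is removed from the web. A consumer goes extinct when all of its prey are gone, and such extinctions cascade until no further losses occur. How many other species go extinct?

Remove A.
Every predator of it retains at least one other prey: I still has K; C still has N, I.
No consumer loses all prey, so no secondary extinctions occur.

0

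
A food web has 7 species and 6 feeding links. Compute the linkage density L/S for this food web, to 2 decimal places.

There are L = 6 links among S = 7 species.
L/S = 6/7 = 0.8571 ≈ 0.86.

L/S = 0.86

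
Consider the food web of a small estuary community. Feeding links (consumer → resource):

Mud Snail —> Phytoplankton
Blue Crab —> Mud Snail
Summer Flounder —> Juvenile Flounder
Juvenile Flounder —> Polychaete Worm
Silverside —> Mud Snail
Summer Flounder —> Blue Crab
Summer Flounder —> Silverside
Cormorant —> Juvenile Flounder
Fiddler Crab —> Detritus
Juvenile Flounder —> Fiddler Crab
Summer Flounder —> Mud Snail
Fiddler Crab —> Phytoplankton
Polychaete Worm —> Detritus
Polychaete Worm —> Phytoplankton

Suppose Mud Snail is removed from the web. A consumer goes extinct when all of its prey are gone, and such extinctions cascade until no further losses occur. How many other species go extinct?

2

Remove Mud Snail.
Round 1: Silverside (all prey gone), Blue Crab (all prey gone) → extinct.
No further losses. Total secondary extinctions: 2.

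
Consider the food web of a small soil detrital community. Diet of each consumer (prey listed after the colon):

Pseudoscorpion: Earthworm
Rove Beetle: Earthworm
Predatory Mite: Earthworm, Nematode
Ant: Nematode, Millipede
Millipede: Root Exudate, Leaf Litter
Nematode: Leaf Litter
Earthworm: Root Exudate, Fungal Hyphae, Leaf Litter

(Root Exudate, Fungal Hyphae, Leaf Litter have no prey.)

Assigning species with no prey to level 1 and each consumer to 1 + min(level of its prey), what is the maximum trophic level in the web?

Basal resources (level 1): Root Exudate, Fungal Hyphae, Leaf Litter.
Following each consumer down to its lowest-level prey: Root Exudate → Earthworm → Predatory Mite (levels 1 through 3).
All prey of Predatory Mite (Earthworm 2, Nematode 2) are at level 2 or above, so Predatory Mite is at level 1 + 2 = 3.
Every consumer has at least one prey at level 2 or below, so none exceeds level 3.

3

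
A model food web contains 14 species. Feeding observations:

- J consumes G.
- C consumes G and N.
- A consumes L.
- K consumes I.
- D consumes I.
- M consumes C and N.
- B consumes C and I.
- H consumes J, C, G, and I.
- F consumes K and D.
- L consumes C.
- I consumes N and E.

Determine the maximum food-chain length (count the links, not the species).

3 links

One longest chain: N → C → L → A.
It has 4 species and 3 links.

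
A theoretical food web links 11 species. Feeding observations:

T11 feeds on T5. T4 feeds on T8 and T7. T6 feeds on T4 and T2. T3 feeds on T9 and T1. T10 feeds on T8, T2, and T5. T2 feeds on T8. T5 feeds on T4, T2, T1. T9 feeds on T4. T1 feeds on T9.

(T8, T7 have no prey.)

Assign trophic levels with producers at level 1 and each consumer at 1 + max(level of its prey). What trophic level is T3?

T8 is a producer → level 1.
T4 eats T8 (level 1); other prey at levels: T7 1 → level 2.
T9 eats T4 → level 3.
T1 eats T9 → level 4.
T3 eats T1 (level 4); other prey at levels: T9 3 → level 5.

Trophic level 5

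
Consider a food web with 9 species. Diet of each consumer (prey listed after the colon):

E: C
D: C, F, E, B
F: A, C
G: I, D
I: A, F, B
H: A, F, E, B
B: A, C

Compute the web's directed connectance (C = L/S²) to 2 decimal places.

The web has S = 9 species and L = 18 feeding links.
C = L / S² = 18 / 81 = 0.2222 ≈ 0.22.

C = 0.22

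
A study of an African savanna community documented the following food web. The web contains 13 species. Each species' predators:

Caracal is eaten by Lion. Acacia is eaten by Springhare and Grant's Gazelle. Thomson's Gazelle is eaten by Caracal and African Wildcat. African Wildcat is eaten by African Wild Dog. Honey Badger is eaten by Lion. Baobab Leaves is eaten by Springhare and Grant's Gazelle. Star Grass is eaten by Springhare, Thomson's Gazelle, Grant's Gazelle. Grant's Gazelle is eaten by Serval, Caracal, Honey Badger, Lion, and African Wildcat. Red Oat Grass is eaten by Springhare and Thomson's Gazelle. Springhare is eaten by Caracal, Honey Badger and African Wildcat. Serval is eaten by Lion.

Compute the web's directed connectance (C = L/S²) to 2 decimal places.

The web has S = 13 species and L = 23 feeding links.
C = L / S² = 23 / 169 = 0.1361 ≈ 0.14.

C = 0.14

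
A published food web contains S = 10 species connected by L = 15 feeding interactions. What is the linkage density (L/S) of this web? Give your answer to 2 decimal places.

There are L = 15 links among S = 10 species.
L/S = 15/10 = 1.5000 ≈ 1.50.

L/S = 1.50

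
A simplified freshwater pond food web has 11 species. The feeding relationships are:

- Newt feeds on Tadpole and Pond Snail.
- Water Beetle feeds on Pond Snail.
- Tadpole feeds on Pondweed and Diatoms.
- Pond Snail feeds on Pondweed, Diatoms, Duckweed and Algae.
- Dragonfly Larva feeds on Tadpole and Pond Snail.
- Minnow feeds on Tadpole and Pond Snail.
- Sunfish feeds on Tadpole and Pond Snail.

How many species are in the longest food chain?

One longest chain: Pondweed → Pond Snail → Minnow.
It has 3 species and 2 links.

3 species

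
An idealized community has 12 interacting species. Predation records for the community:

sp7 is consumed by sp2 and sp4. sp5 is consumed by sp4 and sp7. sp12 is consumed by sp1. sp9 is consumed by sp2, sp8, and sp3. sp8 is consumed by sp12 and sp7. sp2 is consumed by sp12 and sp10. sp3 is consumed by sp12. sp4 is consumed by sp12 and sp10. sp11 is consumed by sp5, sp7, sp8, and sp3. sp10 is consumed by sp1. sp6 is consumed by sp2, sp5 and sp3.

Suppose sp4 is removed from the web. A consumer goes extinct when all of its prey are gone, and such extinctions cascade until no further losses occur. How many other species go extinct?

0

Remove sp4.
Every predator of it retains at least one other prey: sp12 still has sp8, sp3, sp2; sp10 still has sp2.
No consumer loses all prey, so no secondary extinctions occur.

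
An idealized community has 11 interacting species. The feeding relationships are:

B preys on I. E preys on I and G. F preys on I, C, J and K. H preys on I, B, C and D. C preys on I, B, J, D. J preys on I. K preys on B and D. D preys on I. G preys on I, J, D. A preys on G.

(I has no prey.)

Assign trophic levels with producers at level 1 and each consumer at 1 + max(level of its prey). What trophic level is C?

Trophic level 3

I is a producer → level 1.
B eats I → level 2.
C eats B (level 2); other prey at levels: I 1, J 2, D 2 → level 3.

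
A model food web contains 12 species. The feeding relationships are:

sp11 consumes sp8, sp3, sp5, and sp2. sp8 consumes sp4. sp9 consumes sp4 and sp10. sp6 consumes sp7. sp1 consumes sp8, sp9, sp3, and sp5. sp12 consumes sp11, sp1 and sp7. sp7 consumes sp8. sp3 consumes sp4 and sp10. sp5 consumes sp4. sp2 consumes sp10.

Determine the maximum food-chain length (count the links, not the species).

One longest chain: sp4 → sp8 → sp7 → sp12.
It has 4 species and 3 links.

3 links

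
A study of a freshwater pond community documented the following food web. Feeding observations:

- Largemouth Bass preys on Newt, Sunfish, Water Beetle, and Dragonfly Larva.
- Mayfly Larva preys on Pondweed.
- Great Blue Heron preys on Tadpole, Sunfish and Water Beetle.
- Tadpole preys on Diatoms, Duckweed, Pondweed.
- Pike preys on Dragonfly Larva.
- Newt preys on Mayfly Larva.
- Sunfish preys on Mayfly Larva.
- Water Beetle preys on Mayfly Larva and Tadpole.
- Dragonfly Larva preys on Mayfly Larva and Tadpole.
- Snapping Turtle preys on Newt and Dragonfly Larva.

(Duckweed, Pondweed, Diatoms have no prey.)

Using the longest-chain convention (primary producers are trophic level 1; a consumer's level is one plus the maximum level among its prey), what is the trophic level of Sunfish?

Trophic level 3

Pondweed is a producer → level 1.
Mayfly Larva eats Pondweed → level 2.
Sunfish eats Mayfly Larva → level 3.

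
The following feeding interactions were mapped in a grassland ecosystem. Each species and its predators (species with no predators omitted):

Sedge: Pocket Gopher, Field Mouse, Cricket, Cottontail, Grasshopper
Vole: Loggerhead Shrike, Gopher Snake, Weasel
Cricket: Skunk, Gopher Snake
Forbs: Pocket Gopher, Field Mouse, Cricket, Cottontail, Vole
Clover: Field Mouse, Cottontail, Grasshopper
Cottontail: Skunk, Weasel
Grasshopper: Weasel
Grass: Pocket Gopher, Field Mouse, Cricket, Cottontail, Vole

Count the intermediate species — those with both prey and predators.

4

Intermediate species (has both prey and predators): Cricket, Cottontail, Vole, Grasshopper.
Count: 4.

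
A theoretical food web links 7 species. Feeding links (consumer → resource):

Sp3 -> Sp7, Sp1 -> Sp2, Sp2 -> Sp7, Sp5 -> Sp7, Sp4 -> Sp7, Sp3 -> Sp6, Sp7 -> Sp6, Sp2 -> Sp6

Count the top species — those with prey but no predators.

4

Top species (has prey, but nothing eats it): Sp4, Sp3, Sp5, Sp1.
Count: 4.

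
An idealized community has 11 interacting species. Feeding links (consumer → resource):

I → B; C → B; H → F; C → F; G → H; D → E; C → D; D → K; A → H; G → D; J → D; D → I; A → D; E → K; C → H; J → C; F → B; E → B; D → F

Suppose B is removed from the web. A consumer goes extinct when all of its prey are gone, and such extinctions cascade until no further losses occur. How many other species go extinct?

3

Remove B.
Round 1: F (all prey gone), I (all prey gone) → extinct.
Round 2: H (all prey gone) → extinct.
No further losses. Total secondary extinctions: 3.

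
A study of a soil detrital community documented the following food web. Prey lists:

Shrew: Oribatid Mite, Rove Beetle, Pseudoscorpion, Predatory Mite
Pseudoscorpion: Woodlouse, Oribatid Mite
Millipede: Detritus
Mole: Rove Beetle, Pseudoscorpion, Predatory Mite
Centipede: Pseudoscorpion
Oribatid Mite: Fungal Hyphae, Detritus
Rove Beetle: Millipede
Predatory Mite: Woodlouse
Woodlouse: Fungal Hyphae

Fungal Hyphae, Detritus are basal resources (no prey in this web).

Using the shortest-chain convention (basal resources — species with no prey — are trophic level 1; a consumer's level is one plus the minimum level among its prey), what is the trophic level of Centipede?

Fungal Hyphae has no prey (basal) → level 1.
Woodlouse eats Fungal Hyphae → level 2.
Pseudoscorpion eats Woodlouse → level 3.
Centipede eats Pseudoscorpion → level 4.
No prey of Centipede is below level 3, so 4 is the minimum.

Trophic level 4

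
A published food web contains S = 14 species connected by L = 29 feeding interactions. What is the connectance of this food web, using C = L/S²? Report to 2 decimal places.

C = 0.15

The web has S = 14 species and L = 29 feeding links.
C = L / S² = 29 / 196 = 0.1480 ≈ 0.15.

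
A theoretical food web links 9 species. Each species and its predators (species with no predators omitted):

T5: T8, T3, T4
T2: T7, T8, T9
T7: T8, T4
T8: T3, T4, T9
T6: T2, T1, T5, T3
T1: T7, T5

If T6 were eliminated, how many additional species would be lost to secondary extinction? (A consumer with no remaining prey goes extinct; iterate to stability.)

8

Remove T6.
Round 1: T2 (all prey gone), T1 (all prey gone) → extinct.
Round 2: T7 (all prey gone), T5 (all prey gone) → extinct.
Round 3: T8 (all prey gone) → extinct.
Round 4: T3 (all prey gone), T4 (all prey gone), T9 (all prey gone) → extinct.
No further losses. Total secondary extinctions: 8.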